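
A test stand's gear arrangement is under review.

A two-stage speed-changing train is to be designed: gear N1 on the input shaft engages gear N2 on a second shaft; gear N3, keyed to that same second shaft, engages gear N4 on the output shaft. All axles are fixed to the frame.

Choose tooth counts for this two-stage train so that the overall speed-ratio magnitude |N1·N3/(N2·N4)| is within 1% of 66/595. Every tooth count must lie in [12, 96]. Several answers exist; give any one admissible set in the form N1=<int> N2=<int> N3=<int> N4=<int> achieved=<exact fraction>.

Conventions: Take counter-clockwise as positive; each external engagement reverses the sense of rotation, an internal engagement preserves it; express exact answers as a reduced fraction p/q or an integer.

N1=12 N2=28 N3=22 N4=85 achieved=66/595

class = fixed-axis compound train [2-stage, 66/595 wanted]
target = 66/595 in lowest terms: an exact hit needs N1·N3 = k·66 and N2·N4 = k·595 for one integer k, every count in [12, 96]; additionally prefer no 1:1 stage (N1 ≠ N2, N3 ≠ N4)
k = 1…3: no 1:1-free in-range split of k·66 and k·595 into factor pairs; take k = 4
k = 4: N1·N3 = 264 = 12·22, N2·N4 = 2380 = 28·85
achieved = 12·22/(28·85) = 66/595; |achieved − target| = 0 ≤ 33/29750 ✓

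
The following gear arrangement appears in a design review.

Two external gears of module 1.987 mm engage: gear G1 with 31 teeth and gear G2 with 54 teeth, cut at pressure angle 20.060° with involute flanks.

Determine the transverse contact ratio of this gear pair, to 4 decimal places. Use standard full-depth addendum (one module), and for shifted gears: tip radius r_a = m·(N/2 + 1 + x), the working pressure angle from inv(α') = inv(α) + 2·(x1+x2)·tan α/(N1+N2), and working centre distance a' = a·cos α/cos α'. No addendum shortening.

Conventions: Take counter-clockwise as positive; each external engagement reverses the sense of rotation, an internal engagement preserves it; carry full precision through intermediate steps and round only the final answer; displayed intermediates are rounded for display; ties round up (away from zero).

1.7113

single-mesh involute tooth geometry (31T engaging 54T at module 1.987)
base radii: r_b1 = 28.930076, r_b2 = 50.394327
tip radii: r_a1 = 32.785500, r_a2 = 55.636000
no profile shift: α' = α, a' = a
action lengths: √(r_a1²−r_b1²) = 15.425294, √(r_a2²−r_b2²) = 23.574909
base pitch p_b = π·m·cos α = 5.863646
CR = (15.425294 + 23.574909 − 84.447500·sin 20.06000°)/5.863646 = 1.711285
contact ratio ≈ 1.7113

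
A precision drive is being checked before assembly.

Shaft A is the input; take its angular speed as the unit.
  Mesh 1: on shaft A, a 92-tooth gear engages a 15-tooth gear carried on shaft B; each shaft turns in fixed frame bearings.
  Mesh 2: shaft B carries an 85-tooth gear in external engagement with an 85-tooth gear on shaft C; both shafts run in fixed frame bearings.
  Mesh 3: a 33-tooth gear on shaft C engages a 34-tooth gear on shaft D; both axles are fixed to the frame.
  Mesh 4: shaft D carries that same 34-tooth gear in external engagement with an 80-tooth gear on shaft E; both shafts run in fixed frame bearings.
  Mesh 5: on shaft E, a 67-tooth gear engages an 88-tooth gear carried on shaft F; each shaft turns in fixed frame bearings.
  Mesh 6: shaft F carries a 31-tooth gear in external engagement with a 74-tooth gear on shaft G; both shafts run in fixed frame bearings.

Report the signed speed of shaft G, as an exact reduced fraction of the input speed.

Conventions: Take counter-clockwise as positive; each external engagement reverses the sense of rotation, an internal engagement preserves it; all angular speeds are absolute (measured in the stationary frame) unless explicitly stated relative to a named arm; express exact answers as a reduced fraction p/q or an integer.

47771/59200

6-mesh fixed-axis compound train (all bearings frame-fixed)
mesh 1 [92T→15T]: |ω|/ω_in = 1×92/15 = 92/15, sense flips to −
mesh 2 [85T→85T]: |ω|/ω_in = (92/15)×85/85 = 92/15, sense flips to +
mesh 3 [33T→34T]: |ω|/ω_in = (92/15)×33/34 = 506/85, sense flips to −
mesh 4 [34T→80T]: |ω|/ω_in = (506/85)×34/80 = 253/100, sense flips to +
mesh 5 [67T→88T]: |ω|/ω_in = (253/100)×67/88 = 1541/800, sense flips to −
mesh 6 [31T→74T]: |ω|/ω_in = (1541/800)×31/74 = 47771/59200, sense flips to +
signed output speed (× input speed) = 47771/59200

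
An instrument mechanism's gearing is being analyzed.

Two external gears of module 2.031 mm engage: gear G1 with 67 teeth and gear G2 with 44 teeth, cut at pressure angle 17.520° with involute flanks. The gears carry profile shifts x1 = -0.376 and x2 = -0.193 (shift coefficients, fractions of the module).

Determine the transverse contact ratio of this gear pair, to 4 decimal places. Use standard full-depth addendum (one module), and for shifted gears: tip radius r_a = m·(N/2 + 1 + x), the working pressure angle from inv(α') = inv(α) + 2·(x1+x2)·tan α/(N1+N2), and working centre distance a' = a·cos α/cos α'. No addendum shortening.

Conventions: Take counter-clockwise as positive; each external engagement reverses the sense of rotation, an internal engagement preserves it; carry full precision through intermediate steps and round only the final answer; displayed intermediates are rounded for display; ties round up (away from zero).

topology: single-mesh involute geometry — m = 2.031, 67T/44T pair
base radii: r_b1 = 64.882325, r_b2 = 42.609288
tip radii: r_a1 = 69.305844, r_a2 = 46.321017
inv(α') = inv(17.520°) + 2·(-0.376-0.193)·tan α/(67+44) = 0.00666446  ⇒  α' = 15.39945°
a' = a·cos α / cos α' = 112.7205·cos 17.520°/cos 15.39945° = 111.494493
action lengths: √(r_a1²−r_b1²) = 24.363577, √(r_a2²−r_b2²) = 18.168247
base pitch p_b = π·m·cos α = 6.084592
CR = (24.363577 + 18.168247 − 111.494493·sin 15.39945°)/6.084592 = 2.124187
contact ratio ≈ 2.1242

2.1242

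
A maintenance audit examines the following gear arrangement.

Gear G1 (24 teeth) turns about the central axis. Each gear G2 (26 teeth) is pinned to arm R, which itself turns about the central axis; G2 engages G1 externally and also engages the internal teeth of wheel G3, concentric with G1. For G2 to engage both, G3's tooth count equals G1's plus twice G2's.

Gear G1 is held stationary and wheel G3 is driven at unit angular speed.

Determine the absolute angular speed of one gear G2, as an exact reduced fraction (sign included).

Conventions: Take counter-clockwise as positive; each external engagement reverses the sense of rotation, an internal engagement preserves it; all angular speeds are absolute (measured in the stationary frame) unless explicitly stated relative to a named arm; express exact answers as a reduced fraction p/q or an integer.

topology: planetary set — G1 24T / G2 26T / G3 76T, arm = carrier (Willis)
ring teeth: 24 + 2·26 = 76
24(ω_sun−ω_arm) = −76(ω_ring−ω_arm),  ω_sun = 0, ω_ring = 1
24(0−ω_arm) = −76(1−ω_arm)  ⇒  100·ω_arm = 76  ⇒  ω_arm = 19/25
sun–planet mesh: 24·(0−19/25) = −26·(ω_p−ω_arm)  ⇒  ω_p−ω_arm = 228/325
ω_p = 19/25 + 228/325 = 19/13
exact speed ratio = 19/13

19/13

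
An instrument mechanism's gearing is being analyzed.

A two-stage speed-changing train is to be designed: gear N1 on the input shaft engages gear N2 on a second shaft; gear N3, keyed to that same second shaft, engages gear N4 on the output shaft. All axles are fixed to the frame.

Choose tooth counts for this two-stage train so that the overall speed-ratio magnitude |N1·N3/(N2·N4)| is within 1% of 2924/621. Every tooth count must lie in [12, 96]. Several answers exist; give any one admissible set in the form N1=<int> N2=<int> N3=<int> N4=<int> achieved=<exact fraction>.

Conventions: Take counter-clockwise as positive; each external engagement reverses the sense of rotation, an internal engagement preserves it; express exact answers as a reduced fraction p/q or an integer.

design class (target 2924/621): fixed-axis compound train
target = 2924/621 in lowest terms: an exact hit needs N1·N3 = k·2924 and N2·N4 = k·621 for one integer k, every count in [12, 96]; additionally prefer no 1:1 stage (N1 ≠ N2, N3 ≠ N4)
k = 1: N1·N3 = 2924 = 34·86, N2·N4 = 621 = 23·27
achieved = 34·86/(23·27) = 2924/621; |achieved − target| = 0 ≤ 731/15525 ✓

N1=34 N2=23 N3=86 N4=27 achieved=2924/621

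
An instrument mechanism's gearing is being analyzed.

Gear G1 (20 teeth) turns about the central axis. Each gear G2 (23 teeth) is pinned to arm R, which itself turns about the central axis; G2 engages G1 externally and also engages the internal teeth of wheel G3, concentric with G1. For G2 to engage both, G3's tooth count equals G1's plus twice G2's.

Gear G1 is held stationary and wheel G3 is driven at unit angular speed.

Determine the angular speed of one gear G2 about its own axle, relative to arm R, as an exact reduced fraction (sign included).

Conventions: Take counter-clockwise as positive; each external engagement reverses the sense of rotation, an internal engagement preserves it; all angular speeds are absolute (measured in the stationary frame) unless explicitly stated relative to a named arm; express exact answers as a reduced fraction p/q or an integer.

660/989

topology: planetary set — G1 20T / G2 23T / G3 66T, arm = carrier (Willis)
ring teeth: 20 + 2·23 = 66
20(ω_sun−ω_arm) = −66(ω_ring−ω_arm),  ω_sun = 0, ω_ring = 1
20(0−ω_arm) = −66(1−ω_arm)  ⇒  86·ω_arm = 66  ⇒  ω_arm = 33/43
sun–planet mesh: 20·(0−33/43) = −23·(ω_p−ω_arm)  ⇒  ω_p−ω_arm = 660/989
exact speed ratio = 660/989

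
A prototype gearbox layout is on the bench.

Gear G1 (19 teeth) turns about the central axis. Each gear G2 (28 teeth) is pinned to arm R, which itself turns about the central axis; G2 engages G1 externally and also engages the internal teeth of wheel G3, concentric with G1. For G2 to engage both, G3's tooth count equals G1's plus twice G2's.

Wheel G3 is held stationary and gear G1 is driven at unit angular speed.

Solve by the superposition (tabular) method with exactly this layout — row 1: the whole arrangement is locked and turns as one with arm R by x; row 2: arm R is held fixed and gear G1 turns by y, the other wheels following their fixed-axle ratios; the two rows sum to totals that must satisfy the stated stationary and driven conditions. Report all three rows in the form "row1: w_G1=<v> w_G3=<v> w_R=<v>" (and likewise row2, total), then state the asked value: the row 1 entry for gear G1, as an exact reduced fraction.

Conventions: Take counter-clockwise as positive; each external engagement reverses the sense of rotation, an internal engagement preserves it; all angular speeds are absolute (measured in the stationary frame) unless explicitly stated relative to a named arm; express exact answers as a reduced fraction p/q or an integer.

recognized (axles ride arm R): planetary set, 19/28/75 teeth
superposition row 1 [locked train]: every member turns x
row 2: sun turns y, ring = −(19/75)·y, arm 0
boundary: total ω_ring = x − (19/75)·y = 0 and total ω_sun = x + y = 1  ⇒  y = 75/94, x = 19/94
row 2 ring = −(19/75)·75/94 = -19/94
totals (row 1 + row 2): sun 19/94 + 75/94 = 1, ring 19/94 + (-19/94) = 0, arm 19/94 + 0 = 19/94
asked cell (row1, sun) = 19/94

row1: w_G1=19/94 w_G3=19/94 w_R=19/94
row2: w_G1=75/94 w_G3=-19/94 w_R=0
total: w_G1=1 w_G3=0 w_R=19/94
asked value: 19/94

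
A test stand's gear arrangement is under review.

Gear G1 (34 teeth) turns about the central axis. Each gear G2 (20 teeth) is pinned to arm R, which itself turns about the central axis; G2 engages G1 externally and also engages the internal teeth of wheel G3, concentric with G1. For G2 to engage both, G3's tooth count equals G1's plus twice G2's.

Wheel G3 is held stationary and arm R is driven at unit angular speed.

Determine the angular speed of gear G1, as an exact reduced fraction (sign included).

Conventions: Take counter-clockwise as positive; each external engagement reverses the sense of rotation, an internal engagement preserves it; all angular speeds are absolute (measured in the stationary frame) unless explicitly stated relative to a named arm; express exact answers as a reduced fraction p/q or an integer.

topology: planetary set — G1 34T / G2 20T / G3 74T, arm = carrier (Willis)
ring teeth: 34 + 2·20 = 74
34(ω_sun−ω_arm) = −74(ω_ring−ω_arm),  ω_ring = 0, ω_arm = 1
ω_sun = 1 − (74/34)(0−1) = 54/17
exact speed ratio = 54/17

54/17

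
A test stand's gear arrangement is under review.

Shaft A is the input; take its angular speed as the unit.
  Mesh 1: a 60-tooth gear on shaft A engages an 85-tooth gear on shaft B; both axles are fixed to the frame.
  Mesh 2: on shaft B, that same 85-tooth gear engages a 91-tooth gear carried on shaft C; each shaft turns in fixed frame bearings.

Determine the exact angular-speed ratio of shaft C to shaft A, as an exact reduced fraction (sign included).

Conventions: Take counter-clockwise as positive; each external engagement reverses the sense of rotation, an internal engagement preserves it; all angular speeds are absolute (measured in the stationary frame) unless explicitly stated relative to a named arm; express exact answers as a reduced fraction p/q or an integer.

class = fixed-axis compound train [2 meshes; 2 ratios multiply, 2 sense flips]
mesh 1 [60T→85T]: running ratio 12/17, sense −
mesh 2 [85T→91T]: running ratio 60/91, sense +
ω_out/ω_in = 60/91

60/91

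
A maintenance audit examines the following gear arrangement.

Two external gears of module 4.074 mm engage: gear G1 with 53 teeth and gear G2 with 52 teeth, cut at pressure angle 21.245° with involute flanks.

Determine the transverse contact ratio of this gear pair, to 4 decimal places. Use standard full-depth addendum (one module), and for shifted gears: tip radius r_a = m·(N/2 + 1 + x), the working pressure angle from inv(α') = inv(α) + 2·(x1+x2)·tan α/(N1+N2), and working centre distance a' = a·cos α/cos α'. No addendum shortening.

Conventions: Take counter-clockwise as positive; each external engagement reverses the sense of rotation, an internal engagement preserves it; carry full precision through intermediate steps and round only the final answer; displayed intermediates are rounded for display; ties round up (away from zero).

single-mesh involute tooth geometry (53T engaging 52T at module 4.074)
base radii: r_b1 = 100.623916, r_b2 = 98.725351
tip radii: r_a1 = 112.035000, r_a2 = 109.998000
no profile shift: α' = α, a' = a
action lengths: √(r_a1²−r_b1²) = 49.261230, √(r_a2²−r_b2²) = 48.506340
base pitch p_b = π·m·cos α = 11.929032
CR = (49.261230 + 48.506340 − 213.885000·sin 21.24500°)/11.929032 = 1.698789
contact ratio ≈ 1.6988

1.6988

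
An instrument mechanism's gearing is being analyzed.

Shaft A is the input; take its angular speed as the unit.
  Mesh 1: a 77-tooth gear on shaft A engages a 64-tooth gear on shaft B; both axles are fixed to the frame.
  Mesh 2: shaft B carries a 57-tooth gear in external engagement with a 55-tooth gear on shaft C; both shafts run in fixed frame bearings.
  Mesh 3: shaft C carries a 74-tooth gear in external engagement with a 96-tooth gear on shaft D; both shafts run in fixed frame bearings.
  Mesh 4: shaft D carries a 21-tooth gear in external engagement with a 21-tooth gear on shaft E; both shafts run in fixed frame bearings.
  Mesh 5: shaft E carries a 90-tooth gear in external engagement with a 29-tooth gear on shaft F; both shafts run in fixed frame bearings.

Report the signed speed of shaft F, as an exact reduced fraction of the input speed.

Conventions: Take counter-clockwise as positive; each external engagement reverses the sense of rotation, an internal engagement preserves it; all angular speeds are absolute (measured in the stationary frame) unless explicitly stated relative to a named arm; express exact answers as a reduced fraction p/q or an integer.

5-mesh fixed-axis compound train (all bearings frame-fixed)
mesh 1 [77T→64T]: |ω|/ω_in = 1×77/64 = 77/64, sense flips to −
mesh 2 [57T→55T]: |ω|/ω_in = (77/64)×57/55 = 399/320, sense flips to +
mesh 3 [74T→96T]: |ω|/ω_in = (399/320)×74/96 = 4921/5120, sense flips to −
mesh 4 [21T→21T]: |ω|/ω_in = (4921/5120)×21/21 = 4921/5120, sense flips to +
mesh 5 [90T→29T]: |ω|/ω_in = (4921/5120)×90/29 = 44289/14848, sense flips to −
signed output speed (× input speed) = -44289/14848

-44289/14848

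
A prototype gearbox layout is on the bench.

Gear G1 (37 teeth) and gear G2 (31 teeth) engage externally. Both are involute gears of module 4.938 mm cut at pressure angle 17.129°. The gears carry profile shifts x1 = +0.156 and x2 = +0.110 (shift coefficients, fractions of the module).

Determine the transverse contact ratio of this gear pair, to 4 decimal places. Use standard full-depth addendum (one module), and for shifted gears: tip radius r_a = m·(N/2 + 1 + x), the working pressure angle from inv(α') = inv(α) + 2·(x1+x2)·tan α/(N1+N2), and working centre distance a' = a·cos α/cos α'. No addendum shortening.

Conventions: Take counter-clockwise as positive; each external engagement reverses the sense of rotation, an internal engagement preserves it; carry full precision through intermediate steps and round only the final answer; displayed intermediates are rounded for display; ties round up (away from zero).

recognized (one external pair, fixed centres): single-mesh tooth geometry, m = 4.938, N1 = 37, N2 = 31
base radii: r_b1 = 87.300952, r_b2 = 73.144041
tip radii: r_a1 = 97.061328, r_a2 = 82.020180
inv(α') = inv(17.129°) + 2·(+0.156+0.110)·tan α/(37+31) = 0.01164802  ⇒  α' = 18.46853°
a' = a·cos α / cos α' = 167.8920·cos 17.129°/cos 18.46853° = 169.156947
action lengths: √(r_a1²−r_b1²) = 42.419867, √(r_a2²−r_b2²) = 37.111443
base pitch p_b = π·m·cos α = 14.825083
CR = (42.419867 + 37.111443 − 169.156947·sin 18.46853°)/14.825083 = 1.750084
contact ratio ≈ 1.7501

1.7501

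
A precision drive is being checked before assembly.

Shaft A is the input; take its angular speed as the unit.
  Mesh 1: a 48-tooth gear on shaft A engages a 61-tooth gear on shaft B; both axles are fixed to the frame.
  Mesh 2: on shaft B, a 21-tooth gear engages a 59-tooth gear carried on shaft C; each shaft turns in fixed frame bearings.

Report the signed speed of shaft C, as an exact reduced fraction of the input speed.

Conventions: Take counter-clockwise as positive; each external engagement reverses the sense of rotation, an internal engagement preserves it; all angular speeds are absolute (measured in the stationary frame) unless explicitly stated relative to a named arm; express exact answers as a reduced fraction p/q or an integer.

1008/3599

2-mesh fixed-axis compound train (all bearings frame-fixed)
mesh 1 [48T→61T]: |ω|/ω_in = 1×48/61 = 48/61, sense flips to −
mesh 2 [21T→59T]: |ω|/ω_in = (48/61)×21/59 = 1008/3599, sense flips to +
signed output speed (× input speed) = 1008/3599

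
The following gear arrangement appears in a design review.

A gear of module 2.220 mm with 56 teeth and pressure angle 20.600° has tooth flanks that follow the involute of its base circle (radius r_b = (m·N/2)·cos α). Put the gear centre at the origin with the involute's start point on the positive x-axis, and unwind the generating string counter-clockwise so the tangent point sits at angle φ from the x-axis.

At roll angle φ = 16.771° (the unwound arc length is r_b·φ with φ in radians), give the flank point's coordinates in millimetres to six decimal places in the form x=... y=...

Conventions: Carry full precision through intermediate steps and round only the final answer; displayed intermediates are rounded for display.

x=60.624949 y=0.482255

recognized (one wheel, involute flank): single-mesh tooth geometry, m = 2.220, N = 56
pitch radius r_p = m·N/2 = 2.220·56/2 = 62.160000
base radius r_b = r_p·cos α = 62.160000·cos 20.600° = 58.185461
roll angle φ = 16.771° = 0.29270917 rad
x = r_b·(cos φ + φ·sin φ) = 60.624949
y = r_b·(sin φ − φ·cos φ) = 0.482255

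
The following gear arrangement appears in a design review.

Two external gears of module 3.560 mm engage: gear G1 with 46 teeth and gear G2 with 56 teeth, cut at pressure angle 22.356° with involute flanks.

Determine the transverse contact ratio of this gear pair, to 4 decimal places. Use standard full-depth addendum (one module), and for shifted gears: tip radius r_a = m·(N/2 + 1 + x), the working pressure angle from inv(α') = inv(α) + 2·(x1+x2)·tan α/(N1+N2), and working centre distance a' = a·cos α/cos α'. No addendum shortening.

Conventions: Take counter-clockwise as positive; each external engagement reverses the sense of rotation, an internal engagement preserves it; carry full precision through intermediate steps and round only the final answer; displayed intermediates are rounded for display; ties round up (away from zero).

1.6420

class = single-mesh tooth geometry [involute pair 46T × 56T, m = 3.560]
base radii: r_b1 = 75.725768, r_b2 = 92.187892
tip radii: r_a1 = 85.440000, r_a2 = 103.240000
no profile shift: α' = α, a' = a
action lengths: √(r_a1²−r_b1²) = 39.567684, √(r_a2²−r_b2²) = 46.474619
base pitch p_b = π·m·cos α = 10.343457
CR = (39.567684 + 46.474619 − 181.560000·sin 22.35600°)/10.343457 = 1.642013
contact ratio ≈ 1.6420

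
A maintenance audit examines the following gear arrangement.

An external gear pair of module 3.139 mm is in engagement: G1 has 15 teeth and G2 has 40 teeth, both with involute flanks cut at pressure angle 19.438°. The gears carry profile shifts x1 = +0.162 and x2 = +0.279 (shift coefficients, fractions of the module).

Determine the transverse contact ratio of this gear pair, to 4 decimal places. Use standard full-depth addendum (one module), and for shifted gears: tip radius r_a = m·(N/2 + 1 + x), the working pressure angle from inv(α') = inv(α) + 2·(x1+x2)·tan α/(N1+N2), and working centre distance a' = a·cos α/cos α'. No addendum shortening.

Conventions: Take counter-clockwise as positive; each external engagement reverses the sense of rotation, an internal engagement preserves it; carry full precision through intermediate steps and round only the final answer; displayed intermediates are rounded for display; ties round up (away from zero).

1.5249

single-mesh involute tooth geometry (15T engaging 40T at module 3.139)
base radii: r_b1 = 22.200628, r_b2 = 59.201675
tip radii: r_a1 = 27.190018, r_a2 = 66.794781
inv(α') = inv(19.438°) + 2·(+0.162+0.279)·tan α/(15+40) = 0.01930339  ⇒  α' = 21.73305°
a' = a·cos α / cos α' = 86.3225·cos 19.438°/cos 21.73305° = 87.631206
action lengths: √(r_a1²−r_b1²) = 15.698063, √(r_a2²−r_b2²) = 30.930639
base pitch p_b = π·m·cos α = 9.299377
CR = (15.698063 + 30.930639 − 87.631206·sin 21.73305°)/9.299377 = 1.524875
contact ratio ≈ 1.5249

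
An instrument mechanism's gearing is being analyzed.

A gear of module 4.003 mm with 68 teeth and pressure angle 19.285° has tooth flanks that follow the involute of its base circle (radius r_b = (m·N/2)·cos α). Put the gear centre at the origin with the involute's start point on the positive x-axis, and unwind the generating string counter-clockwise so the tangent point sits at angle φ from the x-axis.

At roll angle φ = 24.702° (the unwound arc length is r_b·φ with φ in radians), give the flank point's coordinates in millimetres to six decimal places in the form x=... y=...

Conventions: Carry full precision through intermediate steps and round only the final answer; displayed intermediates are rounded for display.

x=139.855034 y=3.368201

topology: single-mesh involute geometry — m = 4.003, N = 68
pitch radius r_p = m·N/2 = 4.003·68/2 = 136.102000
base radius r_b = r_p·cos α = 136.102000·cos 19.285° = 128.464969
roll angle φ = 24.702° = 0.43113123 rad
x = r_b·(cos φ + φ·sin φ) = 139.855034
y = r_b·(sin φ − φ·cos φ) = 3.368201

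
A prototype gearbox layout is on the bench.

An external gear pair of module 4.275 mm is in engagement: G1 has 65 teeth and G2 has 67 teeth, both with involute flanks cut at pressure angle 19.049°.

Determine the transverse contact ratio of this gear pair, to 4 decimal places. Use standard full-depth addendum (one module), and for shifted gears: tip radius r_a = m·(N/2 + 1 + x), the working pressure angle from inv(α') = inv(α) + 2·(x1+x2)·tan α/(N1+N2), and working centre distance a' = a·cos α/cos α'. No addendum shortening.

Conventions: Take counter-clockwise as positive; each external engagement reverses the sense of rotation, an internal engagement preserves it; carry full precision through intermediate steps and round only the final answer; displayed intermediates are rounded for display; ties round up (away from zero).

1.8571

topology: single-mesh involute geometry — m = 4.275, 65T/67T pair
base radii: r_b1 = 131.329255, r_b2 = 135.370155
tip radii: r_a1 = 143.212500, r_a2 = 147.487500
no profile shift: α' = α, a' = a
action lengths: √(r_a1²−r_b1²) = 57.117834, √(r_a2²−r_b2²) = 58.544716
base pitch p_b = π·m·cos α = 12.694862
CR = (57.117834 + 58.544716 − 282.150000·sin 19.04900°)/12.694862 = 1.857080
contact ratio ≈ 1.8571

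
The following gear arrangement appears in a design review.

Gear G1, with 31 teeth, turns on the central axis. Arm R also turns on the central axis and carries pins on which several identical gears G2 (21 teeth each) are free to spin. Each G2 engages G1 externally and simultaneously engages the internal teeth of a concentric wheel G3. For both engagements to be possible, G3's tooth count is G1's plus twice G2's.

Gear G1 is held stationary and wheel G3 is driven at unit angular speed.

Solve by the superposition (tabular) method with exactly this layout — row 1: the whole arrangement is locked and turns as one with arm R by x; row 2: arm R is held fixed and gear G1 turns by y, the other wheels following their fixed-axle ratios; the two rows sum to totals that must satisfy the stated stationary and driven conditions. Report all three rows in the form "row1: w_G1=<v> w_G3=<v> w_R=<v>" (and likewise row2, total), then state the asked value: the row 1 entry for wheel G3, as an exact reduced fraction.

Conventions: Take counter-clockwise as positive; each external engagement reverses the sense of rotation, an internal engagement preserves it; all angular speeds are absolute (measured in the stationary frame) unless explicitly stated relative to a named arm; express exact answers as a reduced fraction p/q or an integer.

row1: w_G1=73/104 w_G3=73/104 w_R=73/104
row2: w_G1=-73/104 w_G3=31/104 w_R=0
total: w_G1=0 w_G3=1 w_R=73/104
asked value: 73/104

planetary set (31T centre, 21T on arm, 73T internal) — Willis relation
row 1 (train locked, turned with arm): all members turn x
superposition row 2 [arm held]: sun y, ring −(31/73)·y, arm 0
boundary: total ω_sun = x + y = 0 and total ω_ring = x − (31/73)·y = 1  ⇒  y = -73/104, x = 73/104
row 2 ring = −(31/73)·(-73/104) = 31/104
totals (row 1 + row 2): sun 73/104 + (-73/104) = 0, ring 73/104 + 31/104 = 1, arm 73/104 + 0 = 73/104
asked cell (row1, ring) = 73/104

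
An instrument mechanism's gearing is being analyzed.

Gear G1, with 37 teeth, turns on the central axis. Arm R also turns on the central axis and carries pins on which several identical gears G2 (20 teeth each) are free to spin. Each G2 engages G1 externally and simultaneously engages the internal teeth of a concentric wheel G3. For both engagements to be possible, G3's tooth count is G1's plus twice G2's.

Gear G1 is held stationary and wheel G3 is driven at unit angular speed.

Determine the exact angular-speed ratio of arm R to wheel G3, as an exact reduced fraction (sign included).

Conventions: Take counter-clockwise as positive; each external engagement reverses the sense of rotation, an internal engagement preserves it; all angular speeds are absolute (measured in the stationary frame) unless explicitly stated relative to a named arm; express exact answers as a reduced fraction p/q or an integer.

77/114

recognized (axles ride arm R): planetary set, 37/20/77 teeth
ring teeth: 37 + 2·20 = 77
37(ω_sun−ω_arm) = −77(ω_ring−ω_arm),  ω_sun = 0, ω_ring = 1
37(0−ω_arm) = −77(1−ω_arm)  ⇒  114·ω_arm = 77  ⇒  ω_arm = 77/114
ω_out/ω_in = 77/114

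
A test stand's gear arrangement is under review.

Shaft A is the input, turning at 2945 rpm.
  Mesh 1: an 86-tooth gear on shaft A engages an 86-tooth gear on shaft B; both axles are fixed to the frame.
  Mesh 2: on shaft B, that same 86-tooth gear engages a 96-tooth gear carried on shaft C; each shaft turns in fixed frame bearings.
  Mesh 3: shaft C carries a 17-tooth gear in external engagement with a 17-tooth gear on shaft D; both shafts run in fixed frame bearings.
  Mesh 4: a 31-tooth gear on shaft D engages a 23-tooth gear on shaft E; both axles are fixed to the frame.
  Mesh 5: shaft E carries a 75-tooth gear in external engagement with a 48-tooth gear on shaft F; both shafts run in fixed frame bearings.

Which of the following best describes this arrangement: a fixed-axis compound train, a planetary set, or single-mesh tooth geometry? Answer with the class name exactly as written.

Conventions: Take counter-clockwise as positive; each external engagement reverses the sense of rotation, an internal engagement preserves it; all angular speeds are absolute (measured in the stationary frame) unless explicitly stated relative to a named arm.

fixed-axis compound train

5-mesh fixed-axis compound train (all bearings frame-fixed)
classification: fixed-axis compound train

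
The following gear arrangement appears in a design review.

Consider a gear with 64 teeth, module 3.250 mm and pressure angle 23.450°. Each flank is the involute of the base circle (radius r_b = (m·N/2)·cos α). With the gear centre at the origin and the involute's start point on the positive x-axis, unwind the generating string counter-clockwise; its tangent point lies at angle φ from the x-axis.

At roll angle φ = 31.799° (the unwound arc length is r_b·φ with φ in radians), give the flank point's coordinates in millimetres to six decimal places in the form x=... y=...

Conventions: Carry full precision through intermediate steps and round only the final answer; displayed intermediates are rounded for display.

class = single-mesh tooth geometry [base-circle involute, m = 3.250, 64T]
pitch radius r_p = m·N/2 = 3.250·64/2 = 104.000000
base radius r_b = r_p·cos α = 104.000000·cos 23.450° = 95.410401
roll angle φ = 31.799° = 0.55499725 rad
x = r_b·(cos φ + φ·sin φ) = 108.992326
y = r_b·(sin φ − φ·cos φ) = 5.271210

x=108.992326 y=5.271210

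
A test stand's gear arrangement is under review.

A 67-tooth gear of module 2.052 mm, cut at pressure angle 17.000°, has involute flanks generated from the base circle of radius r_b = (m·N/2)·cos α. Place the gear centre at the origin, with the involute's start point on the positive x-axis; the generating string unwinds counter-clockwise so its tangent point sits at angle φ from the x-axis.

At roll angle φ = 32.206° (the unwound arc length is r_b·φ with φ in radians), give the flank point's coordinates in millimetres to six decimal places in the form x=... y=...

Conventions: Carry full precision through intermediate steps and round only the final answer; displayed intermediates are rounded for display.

x=75.317510 y=3.770121

topology: single-mesh involute geometry — m = 2.052, N = 67
pitch radius r_p = m·N/2 = 2.052·67/2 = 68.742000
base radius r_b = r_p·cos α = 68.742000·cos 17.000° = 65.738302
roll angle φ = 32.206° = 0.56210074 rad
x = r_b·(cos φ + φ·sin φ) = 75.317510
y = r_b·(sin φ − φ·cos φ) = 3.770121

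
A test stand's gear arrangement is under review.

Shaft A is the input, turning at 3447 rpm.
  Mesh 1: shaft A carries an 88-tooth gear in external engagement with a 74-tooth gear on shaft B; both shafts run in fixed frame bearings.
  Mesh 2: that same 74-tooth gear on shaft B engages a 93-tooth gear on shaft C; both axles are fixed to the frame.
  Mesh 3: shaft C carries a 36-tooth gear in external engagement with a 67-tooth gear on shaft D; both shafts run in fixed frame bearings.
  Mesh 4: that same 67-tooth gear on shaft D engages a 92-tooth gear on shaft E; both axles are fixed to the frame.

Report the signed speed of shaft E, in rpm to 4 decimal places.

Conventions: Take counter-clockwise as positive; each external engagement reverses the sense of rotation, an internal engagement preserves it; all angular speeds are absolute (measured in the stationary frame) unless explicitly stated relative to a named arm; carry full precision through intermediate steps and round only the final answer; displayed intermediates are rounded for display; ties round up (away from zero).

+1276.3086 rpm

topology: fixed-axis compound train — 4 meshes, A→E
mesh 1 [88T→74T]: ω = 3447.0000×88/74 = 4099.1351 rpm, sense flips to −
mesh 2 [74T→93T]: ω = 4099.1351×74/93 = 3261.6774 rpm, sense flips to +
mesh 3 [36T→67T]: ω = 3261.6774×36/67 = 1752.5431 rpm, sense flips to −
mesh 4 [67T→92T]: ω = 1752.5431×67/92 = 1276.3086 rpm, sense flips to +
signed output speed = +1276.3086 rpm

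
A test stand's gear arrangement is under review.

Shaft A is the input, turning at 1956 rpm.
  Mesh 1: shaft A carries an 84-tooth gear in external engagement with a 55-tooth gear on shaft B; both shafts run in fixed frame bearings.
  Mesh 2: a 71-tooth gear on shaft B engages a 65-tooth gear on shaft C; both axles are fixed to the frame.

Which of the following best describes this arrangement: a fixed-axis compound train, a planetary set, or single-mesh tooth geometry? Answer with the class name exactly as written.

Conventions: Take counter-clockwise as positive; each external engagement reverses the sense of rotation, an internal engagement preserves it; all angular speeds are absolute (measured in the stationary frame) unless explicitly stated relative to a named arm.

2-mesh fixed-axis compound train (all bearings frame-fixed)
classification: fixed-axis compound train

fixed-axis compound train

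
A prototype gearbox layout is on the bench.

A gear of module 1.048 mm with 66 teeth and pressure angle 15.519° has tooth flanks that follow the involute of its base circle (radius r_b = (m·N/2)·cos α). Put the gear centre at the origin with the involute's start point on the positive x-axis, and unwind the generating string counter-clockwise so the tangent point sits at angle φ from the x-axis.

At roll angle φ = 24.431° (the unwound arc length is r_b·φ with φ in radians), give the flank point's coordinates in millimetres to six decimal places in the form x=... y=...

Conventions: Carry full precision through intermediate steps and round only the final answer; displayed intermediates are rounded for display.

x=36.216189 y=0.845597

topology: single-mesh involute geometry — m = 1.048, N = 66
pitch radius r_p = m·N/2 = 1.048·66/2 = 34.584000
base radius r_b = r_p·cos α = 34.584000·cos 15.519° = 33.323129
roll angle φ = 24.431° = 0.42640139 rad
x = r_b·(cos φ + φ·sin φ) = 36.216189
y = r_b·(sin φ − φ·cos φ) = 0.845597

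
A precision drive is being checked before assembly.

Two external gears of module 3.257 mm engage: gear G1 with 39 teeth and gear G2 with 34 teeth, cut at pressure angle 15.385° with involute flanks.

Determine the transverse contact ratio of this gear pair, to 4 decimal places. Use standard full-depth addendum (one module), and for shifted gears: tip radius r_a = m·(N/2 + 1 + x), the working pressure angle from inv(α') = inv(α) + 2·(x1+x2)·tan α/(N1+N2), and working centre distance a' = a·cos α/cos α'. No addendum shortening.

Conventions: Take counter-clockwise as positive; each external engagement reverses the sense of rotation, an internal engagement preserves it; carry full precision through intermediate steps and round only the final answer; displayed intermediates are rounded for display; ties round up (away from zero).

class = single-mesh tooth geometry [involute pair 39T × 34T, m = 3.257]
base radii: r_b1 = 61.235559, r_b2 = 53.384846
tip radii: r_a1 = 66.768500, r_a2 = 58.626000
no profile shift: α' = α, a' = a
action lengths: √(r_a1²−r_b1²) = 26.612759, √(r_a2²−r_b2²) = 24.229447
base pitch p_b = π·m·cos α = 9.865496
CR = (26.612759 + 24.229447 − 118.880500·sin 15.38500°)/9.865496 = 1.956594
contact ratio ≈ 1.9566

1.9566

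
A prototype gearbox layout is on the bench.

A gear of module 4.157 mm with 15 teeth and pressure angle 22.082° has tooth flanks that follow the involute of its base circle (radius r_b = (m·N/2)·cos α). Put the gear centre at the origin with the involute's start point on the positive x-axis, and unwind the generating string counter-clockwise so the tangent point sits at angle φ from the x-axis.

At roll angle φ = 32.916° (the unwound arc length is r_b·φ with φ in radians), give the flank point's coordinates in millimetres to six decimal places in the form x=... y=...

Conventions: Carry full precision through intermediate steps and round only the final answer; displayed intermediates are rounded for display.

x=33.271852 y=1.766387

recognized (one wheel, involute flank): single-mesh tooth geometry, m = 4.157, N = 15
pitch radius r_p = m·N/2 = 4.157·15/2 = 31.177500
base radius r_b = r_p·cos α = 31.177500·cos 22.082° = 28.890530
roll angle φ = 32.916° = 0.57449258 rad
x = r_b·(cos φ + φ·sin φ) = 33.271852
y = r_b·(sin φ − φ·cos φ) = 1.766387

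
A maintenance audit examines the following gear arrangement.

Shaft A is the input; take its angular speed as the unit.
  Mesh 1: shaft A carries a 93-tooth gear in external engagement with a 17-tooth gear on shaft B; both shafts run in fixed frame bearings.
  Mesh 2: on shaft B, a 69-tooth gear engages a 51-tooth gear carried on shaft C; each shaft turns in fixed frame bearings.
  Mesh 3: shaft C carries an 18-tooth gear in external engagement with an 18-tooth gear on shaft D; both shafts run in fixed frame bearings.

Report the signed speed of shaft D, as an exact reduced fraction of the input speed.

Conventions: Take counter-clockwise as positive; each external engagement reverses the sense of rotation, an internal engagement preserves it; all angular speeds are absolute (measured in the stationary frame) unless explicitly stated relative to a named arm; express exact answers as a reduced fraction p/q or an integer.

3-mesh fixed-axis compound train (all bearings frame-fixed)
mesh 1 [93T→17T]: |ω|/ω_in = 1×93/17 = 93/17, sense flips to −
mesh 2 [69T→51T]: |ω|/ω_in = (93/17)×69/51 = 2139/289, sense flips to +
mesh 3 [18T→18T]: |ω|/ω_in = (2139/289)×18/18 = 2139/289, sense flips to −
signed output speed (× input speed) = -2139/289

-2139/289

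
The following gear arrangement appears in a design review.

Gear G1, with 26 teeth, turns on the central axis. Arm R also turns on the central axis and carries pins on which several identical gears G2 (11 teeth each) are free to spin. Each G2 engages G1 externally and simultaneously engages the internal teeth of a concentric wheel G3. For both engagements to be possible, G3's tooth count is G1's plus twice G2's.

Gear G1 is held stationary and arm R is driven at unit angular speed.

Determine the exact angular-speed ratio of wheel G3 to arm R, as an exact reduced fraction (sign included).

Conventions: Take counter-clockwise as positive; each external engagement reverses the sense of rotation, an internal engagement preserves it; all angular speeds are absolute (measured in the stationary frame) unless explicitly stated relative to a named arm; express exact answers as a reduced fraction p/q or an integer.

37/24

planetary set (26T centre, 11T on arm, 48T internal) — Willis relation
ring teeth: 26 + 2·11 = 48
26(ω_sun−ω_arm) = −48(ω_ring−ω_arm),  ω_sun = 0, ω_arm = 1
ω_ring = 1 − (26/48)(0−1) = 37/24
ω_out/ω_in = 37/24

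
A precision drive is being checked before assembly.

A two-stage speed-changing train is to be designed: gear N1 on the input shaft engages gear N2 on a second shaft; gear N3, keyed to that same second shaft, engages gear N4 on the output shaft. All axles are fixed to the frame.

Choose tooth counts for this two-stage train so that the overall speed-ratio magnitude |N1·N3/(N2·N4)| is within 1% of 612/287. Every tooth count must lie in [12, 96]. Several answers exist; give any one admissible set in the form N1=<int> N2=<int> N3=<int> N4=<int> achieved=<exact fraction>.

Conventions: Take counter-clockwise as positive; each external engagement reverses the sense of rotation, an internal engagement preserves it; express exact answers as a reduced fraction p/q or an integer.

class = fixed-axis compound train [2-stage, 612/287 wanted]
target = 612/287 in lowest terms: an exact hit needs N1·N3 = k·612 and N2·N4 = k·287 for one integer k, every count in [12, 96]; additionally prefer no 1:1 stage (N1 ≠ N2, N3 ≠ N4)
k = 1: no 1:1-free in-range split of k·612 and k·287 into factor pairs; take k = 2
k = 2: N1·N3 = 1224 = 17·72, N2·N4 = 574 = 14·41
achieved = 17·72/(14·41) = 612/287; |achieved − target| = 0 ≤ 153/7175 ✓

N1=17 N2=14 N3=72 N4=41 achieved=612/287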